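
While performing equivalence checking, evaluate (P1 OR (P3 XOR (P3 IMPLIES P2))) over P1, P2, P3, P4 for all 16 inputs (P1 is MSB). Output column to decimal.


Formula: (P1 OR (P3 XOR (P3 IMPLIES P2))) over P1, P2, P3, P4 (16 rows)
Evaluate each row (bits = P1,P2,P3,P4, MSB first):
  row 0 [0000]: (0 OR (0 XOR (0 IMPLIES 0))) -> 1
  row 1 [0001]: (0 OR (0 XOR (0 IMPLIES 0))) -> 1
  row 2 [0010]: (0 OR (1 XOR (1 IMPLIES 0))) -> 1
  row 3 [0011]: (0 OR (1 XOR (1 IMPLIES 0))) -> 1
  row 4 [0100]: (0 OR (0 XOR (0 IMPLIES 1))) -> 1
  row 5 [0101]: (0 OR (0 XOR (0 IMPLIES 1))) -> 1
  row 6 [0110]: (0 OR (1 XOR (1 IMPLIES 1))) -> 0
  row 7 [0111]: (0 OR (1 XOR (1 IMPLIES 1))) -> 0
  row 8 [1000]: (1 OR (0 XOR (0 IMPLIES 0))) -> 1
  row 9 [1001]: (1 OR (0 XOR (0 IMPLIES 0))) -> 1
  row 10 [1010]: (1 OR (1 XOR (1 IMPLIES 0))) -> 1
  row 11 [1011]: (1 OR (1 XOR (1 IMPLIES 0))) -> 1
  row 12 [1100]: (1 OR (0 XOR (0 IMPLIES 1))) -> 1
  row 13 [1101]: (1 OR (0 XOR (0 IMPLIES 1))) -> 1
  row 14 [1110]: (1 OR (1 XOR (1 IMPLIES 1))) -> 1
  row 15 [1111]: (1 OR (1 XOR (1 IMPLIES 1))) -> 1
Full result column, 4 rows per line (P1,P2 fixed per line; P3,P4 runs 00..11 left to right):
  rows 0-3 [P1,P2=00]: 1111  = hex F
  rows 4-7 [P1,P2=01]: 1100  = hex C
  rows 8-11 [P1,P2=10]: 1111  = hex F
  rows 12-15 [P1,P2=11]: 1111  = hex F
Output column (row 0 .. row 15) = 1111110011111111
Output column grouped in 4s = 1111 1100 1111 1111 = 0xFCFF
Convert to decimal digit by digit (value = value*16 + digit):
  F -> 15
  15*16 + 12 (C) = 252
  252*16 + 15 (F) = 4047
  4047*16 + 15 (F) = 64767
Decimal = 64767

64767


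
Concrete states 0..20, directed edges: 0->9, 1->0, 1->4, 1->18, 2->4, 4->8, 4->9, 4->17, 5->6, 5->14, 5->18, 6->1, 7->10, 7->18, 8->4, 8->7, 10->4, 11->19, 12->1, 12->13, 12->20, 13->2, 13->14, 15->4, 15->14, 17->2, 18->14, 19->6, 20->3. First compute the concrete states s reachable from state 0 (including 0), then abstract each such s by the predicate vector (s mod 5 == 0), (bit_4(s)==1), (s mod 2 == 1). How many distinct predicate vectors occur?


BFS from 0:
Concrete reachable: {0, 9}
Abstract via predicates (s mod 5 == 0), (bit_4(s)==1), (s mod 2 == 1):
  (0,0,1) <- {9}
  (1,0,0) <- {0}
Distinct abstract states = 2

2


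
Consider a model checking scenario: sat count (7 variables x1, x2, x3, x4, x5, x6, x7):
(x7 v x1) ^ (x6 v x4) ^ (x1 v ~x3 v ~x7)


CNF with 3 clauses over 7 vars (128 assignments).
An assignment satisfies CNF iff every clause has >=1 true literal.
Check each row (bits = x1,x2,x3,x4,x5,x6,x7; clause T/F shown):
  row 0 [0000000]: clauses=FFT -> 0
  row 1 [0000001]: clauses=TFT -> 0
  row 2 [0000010]: clauses=FTT -> 0
  row 3 [0000011]: clauses=TTT -> 1
  row 4 [0000100]: clauses=FFT -> 0
  (every remaining row is evaluated the same way; all 128 results are listed next)
Full result column, 8 rows per line (x1,x2,x3,x4 fixed per line; x5,x6,x7 runs 000..111 left to right):
  rows 0-7 [x1,x2,x3,x4=0000]: 00010001  (ones: 2)
  rows 8-15 [x1,x2,x3,x4=0001]: 01010101  (ones: 4)
  rows 16-23 [x1,x2,x3,x4=0010]: 00000000  (ones: 0)
  rows 24-31 [x1,x2,x3,x4=0011]: 00000000  (ones: 0)
  rows 32-39 [x1,x2,x3,x4=0100]: 00010001  (ones: 2)
  rows 40-47 [x1,x2,x3,x4=0101]: 01010101  (ones: 4)
  rows 48-55 [x1,x2,x3,x4=0110]: 00000000  (ones: 0)
  rows 56-63 [x1,x2,x3,x4=0111]: 00000000  (ones: 0)
  rows 64-71 [x1,x2,x3,x4=1000]: 00110011  (ones: 4)
  rows 72-79 [x1,x2,x3,x4=1001]: 11111111  (ones: 8)
  rows 80-87 [x1,x2,x3,x4=1010]: 00110011  (ones: 4)
  rows 88-95 [x1,x2,x3,x4=1011]: 11111111  (ones: 8)
  rows 96-103 [x1,x2,x3,x4=1100]: 00110011  (ones: 4)
  rows 104-111 [x1,x2,x3,x4=1101]: 11111111  (ones: 8)
  rows 112-119 [x1,x2,x3,x4=1110]: 00110011  (ones: 4)
  rows 120-127 [x1,x2,x3,x4=1111]: 11111111  (ones: 8)
Satisfying assignments = 2+4+0+0+2+4+0+0+4+8+4+8+4+8+4+8 = 60

60


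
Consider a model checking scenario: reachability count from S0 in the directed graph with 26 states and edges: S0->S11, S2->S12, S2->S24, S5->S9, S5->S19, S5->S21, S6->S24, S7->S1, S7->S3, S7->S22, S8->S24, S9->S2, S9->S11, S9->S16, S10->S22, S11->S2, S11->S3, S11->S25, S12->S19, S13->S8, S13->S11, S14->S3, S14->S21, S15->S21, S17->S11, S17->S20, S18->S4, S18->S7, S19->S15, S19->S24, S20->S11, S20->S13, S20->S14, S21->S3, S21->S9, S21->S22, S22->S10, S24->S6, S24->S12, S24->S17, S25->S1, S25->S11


BFS from S0:
  layer 0: {S0}
  layer 1: {S11}
  layer 2: {S2, S3, S25}
  layer 3: {S1, S12, S24}
  layer 4: {S6, S17, S19}
  layer 5: {S15, S20}
  layer 6: {S13, S14, S21}
  layer 7: {S8, S9, S22}
  layer 8: {S10, S16}
Reachable set: {S0, S1, S2, S3, S6, S8, S9, S10, S11, S12, S13, S14, S15, S16, S17, S19, S20, S21, S22, S24, S25}
Count = 21

21


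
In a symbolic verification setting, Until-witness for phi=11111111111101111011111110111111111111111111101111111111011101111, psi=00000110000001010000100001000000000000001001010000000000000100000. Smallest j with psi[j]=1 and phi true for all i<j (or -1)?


(phi U psi) at 0: need smallest j with psi[j]=1 and phi[i]=1 for all i in [0,j).
Scan from step 0:
  step 0: phi=1, psi=0 -> continue
  step 1: phi=1, psi=0 -> continue
  step 2: phi=1, psi=0 -> continue
  step 3: phi=1, psi=0 -> continue
  step 5: psi=1 and phi held for [0,5) -> witness found
Witness step = 5

5


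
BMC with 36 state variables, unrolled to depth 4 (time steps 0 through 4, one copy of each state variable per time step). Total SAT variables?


BMC unrolls to depth k, creating one copy of each state var for steps 0..k.
Step count = 4 + 1 = 5 (steps 0 through 4)
Vars per step = 36
Total = 36 * 5 = 180

180


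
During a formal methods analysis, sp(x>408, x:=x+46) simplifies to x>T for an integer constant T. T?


Formula: sp(P, x:=E) = exists old_x. (x = E[old_x/x]) AND P[old_x/x] (old_x is the value of x before the assignment; eliminate old_x by solving x = E[old_x/x] for old_x)
Step 1: Precondition P: x>408, i.e. old_x > 408
Step 2: Assignment gives x = old_x + 46, so old_x = x - 46
Step 3: Substitute into P: x - 46 > 408
Step 4: Simplify: x > 408+46 = 454

454


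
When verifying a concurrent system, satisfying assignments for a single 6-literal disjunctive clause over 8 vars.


Step 1: Total=2^8=256
Step 2: Unsat when all 6 false: 2^2=4
Step 3: Sat=256-4=252

252


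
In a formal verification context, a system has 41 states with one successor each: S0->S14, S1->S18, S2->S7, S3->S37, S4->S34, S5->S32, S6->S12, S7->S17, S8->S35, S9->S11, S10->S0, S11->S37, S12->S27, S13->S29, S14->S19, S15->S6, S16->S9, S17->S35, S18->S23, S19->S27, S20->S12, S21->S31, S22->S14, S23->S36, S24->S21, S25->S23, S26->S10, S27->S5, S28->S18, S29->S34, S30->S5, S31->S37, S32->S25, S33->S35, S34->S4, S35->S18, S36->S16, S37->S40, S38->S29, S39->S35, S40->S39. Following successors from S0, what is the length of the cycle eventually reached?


Trace from S0 until a state repeats:
  S0 -> S14 -> S19 -> S27 -> S5 -> S32 -> S25 -> S23 -> S36 -> S16 -> S9 -> S11 -> S37 -> S40 -> S39 -> S35 -> S18 -> S23
S23 first seen at step 7, revisited at step 17.
Cycle length = 17 - 7 = 10

10


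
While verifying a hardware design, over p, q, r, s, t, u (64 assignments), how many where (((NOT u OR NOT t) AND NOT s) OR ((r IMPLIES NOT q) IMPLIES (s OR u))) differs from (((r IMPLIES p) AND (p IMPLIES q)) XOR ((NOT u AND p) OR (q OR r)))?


F1 = (((NOT u OR NOT t) AND NOT s) OR ((r IMPLIES NOT q) IMPLIES (s OR u)))
F2 = (((r IMPLIES p) AND (p IMPLIES q)) XOR ((NOT u AND p) OR (q OR r)))
Evaluate both on each of 64 rows (bits = p,q,r,s,t,u):
  row 0 [000000]: F1=1 F2=1 -> 0
  row 1 [000001]: F1=1 F2=1 -> 0
  row 2 [000010]: F1=1 F2=1 -> 0
  row 3 [000011]: F1=1 F2=1 -> 0
  row 4 [000100]: F1=1 F2=1 -> 0
  (every remaining row is evaluated the same way; all 64 results are listed next)
Full result column, 8 rows per line (p,q,r fixed per line; s,t,u runs 000..111 left to right):
  rows 0-7 [p,q,r=000]: 00000000  (ones: 0)
  rows 8-15 [p,q,r=001]: 00000000  (ones: 0)
  rows 16-23 [p,q,r=010]: 11111111  (ones: 8)
  rows 24-31 [p,q,r=011]: 00000000  (ones: 0)
  rows 32-39 [p,q,r=100]: 01010101  (ones: 4)
  rows 40-47 [p,q,r=101]: 00000000  (ones: 0)
  rows 48-55 [p,q,r=110]: 11111111  (ones: 8)
  rows 56-63 [p,q,r=111]: 11111111  (ones: 8)
Disagreements = 0+0+8+0+4+0+8+8 = 28

28


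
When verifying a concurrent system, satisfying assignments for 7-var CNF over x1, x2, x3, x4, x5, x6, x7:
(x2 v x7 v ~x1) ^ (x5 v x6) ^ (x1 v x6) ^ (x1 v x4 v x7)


CNF with 4 clauses over 7 vars (128 assignments).
An assignment satisfies CNF iff every clause has >=1 true literal.
Check each row (bits = x1,x2,x3,x4,x5,x6,x7; clause T/F shown):
  row 0 [0000000]: clauses=TFFF -> 0
  row 1 [0000001]: clauses=TFFT -> 0
  row 2 [0000010]: clauses=TTTF -> 0
  row 3 [0000011]: clauses=TTTT -> 1
  row 4 [0000100]: clauses=TTFF -> 0
  (every remaining row is evaluated the same way; all 128 results are listed next)
Full result column, 8 rows per line (x1,x2,x3,x4 fixed per line; x5,x6,x7 runs 000..111 left to right):
  rows 0-7 [x1,x2,x3,x4=0000]: 00010001  (ones: 2)
  rows 8-15 [x1,x2,x3,x4=0001]: 00110011  (ones: 4)
  rows 16-23 [x1,x2,x3,x4=0010]: 00010001  (ones: 2)
  rows 24-31 [x1,x2,x3,x4=0011]: 00110011  (ones: 4)
  rows 32-39 [x1,x2,x3,x4=0100]: 00010001  (ones: 2)
  rows 40-47 [x1,x2,x3,x4=0101]: 00110011  (ones: 4)
  rows 48-55 [x1,x2,x3,x4=0110]: 00010001  (ones: 2)
  rows 56-63 [x1,x2,x3,x4=0111]: 00110011  (ones: 4)
  rows 64-71 [x1,x2,x3,x4=1000]: 00010101  (ones: 3)
  rows 72-79 [x1,x2,x3,x4=1001]: 00010101  (ones: 3)
  rows 80-87 [x1,x2,x3,x4=1010]: 00010101  (ones: 3)
  rows 88-95 [x1,x2,x3,x4=1011]: 00010101  (ones: 3)
  rows 96-103 [x1,x2,x3,x4=1100]: 00111111  (ones: 6)
  rows 104-111 [x1,x2,x3,x4=1101]: 00111111  (ones: 6)
  rows 112-119 [x1,x2,x3,x4=1110]: 00111111  (ones: 6)
  rows 120-127 [x1,x2,x3,x4=1111]: 00111111  (ones: 6)
Satisfying assignments = 2+4+2+4+2+4+2+4+3+3+3+3+6+6+6+6 = 60

60


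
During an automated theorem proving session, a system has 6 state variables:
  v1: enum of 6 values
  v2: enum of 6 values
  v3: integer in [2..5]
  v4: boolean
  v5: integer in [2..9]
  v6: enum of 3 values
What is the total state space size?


State space = product of domain sizes of all variables.
Domain sizes:
  v1 (enum of 6 values): 6
  v2 (enum of 6 values): 6
  v3 (integer in [2..5]): 4
  v4 (boolean): 2
  v5 (integer in [2..9]): 8
  v6 (enum of 3 values): 3
Product = 6 * 6 * 4 * 2 * 8 * 3 = 6912

6912


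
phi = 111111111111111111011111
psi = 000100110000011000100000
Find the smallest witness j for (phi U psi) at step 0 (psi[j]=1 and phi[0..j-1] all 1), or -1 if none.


(phi U psi) at 0: need smallest j with psi[j]=1 and phi[i]=1 for all i in [0,j).
Scan from step 0:
  step 0: phi=1, psi=0 -> continue
  step 1: phi=1, psi=0 -> continue
  step 2: phi=1, psi=0 -> continue
  step 3: psi=1 and phi held for [0,3) -> witness found
Witness step = 3

3


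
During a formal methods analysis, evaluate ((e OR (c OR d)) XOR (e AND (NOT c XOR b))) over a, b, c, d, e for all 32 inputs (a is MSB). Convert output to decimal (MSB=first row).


Formula: ((e OR (c OR d)) XOR (e AND (NOT c XOR b))) over a, b, c, d, e (32 rows)
Evaluate each row (bits = a,b,c,d,e, MSB first):
  row 0 [00000]: ((0 OR (0 OR 0)) XOR (0 AND (NOT 0 XOR 0))) -> 0
  row 1 [00001]: ((1 OR (0 OR 0)) XOR (1 AND (NOT 0 XOR 0))) -> 0
  row 2 [00010]: ((0 OR (0 OR 1)) XOR (0 AND (NOT 0 XOR 0))) -> 1
  row 3 [00011]: ((1 OR (0 OR 1)) XOR (1 AND (NOT 0 XOR 0))) -> 0
  row 4 [00100]: ((0 OR (1 OR 0)) XOR (0 AND (NOT 1 XOR 0))) -> 1
  row 5 [00101]: ((1 OR (1 OR 0)) XOR (1 AND (NOT 1 XOR 0))) -> 1
  row 6 [00110]: ((0 OR (1 OR 1)) XOR (0 AND (NOT 1 XOR 0))) -> 1
  row 7 [00111]: ((1 OR (1 OR 1)) XOR (1 AND (NOT 1 XOR 0))) -> 1
  row 8 [01000]: ((0 OR (0 OR 0)) XOR (0 AND (NOT 0 XOR 1))) -> 0
  row 9 [01001]: ((1 OR (0 OR 0)) XOR (1 AND (NOT 0 XOR 1))) -> 1
  row 10 [01010]: ((0 OR (0 OR 1)) XOR (0 AND (NOT 0 XOR 1))) -> 1
  row 11 [01011]: ((1 OR (0 OR 1)) XOR (1 AND (NOT 0 XOR 1))) -> 1
  row 12 [01100]: ((0 OR (1 OR 0)) XOR (0 AND (NOT 1 XOR 1))) -> 1
  row 13 [01101]: ((1 OR (1 OR 0)) XOR (1 AND (NOT 1 XOR 1))) -> 0
  row 14 [01110]: ((0 OR (1 OR 1)) XOR (0 AND (NOT 1 XOR 1))) -> 1
  row 15 [01111]: ((1 OR (1 OR 1)) XOR (1 AND (NOT 1 XOR 1))) -> 0
  row 16 [10000]: ((0 OR (0 OR 0)) XOR (0 AND (NOT 0 XOR 0))) -> 0
  row 17 [10001]: ((1 OR (0 OR 0)) XOR (1 AND (NOT 0 XOR 0))) -> 0
  row 18 [10010]: ((0 OR (0 OR 1)) XOR (0 AND (NOT 0 XOR 0))) -> 1
  row 19 [10011]: ((1 OR (0 OR 1)) XOR (1 AND (NOT 0 XOR 0))) -> 0
  row 20 [10100]: ((0 OR (1 OR 0)) XOR (0 AND (NOT 1 XOR 0))) -> 1
  row 21 [10101]: ((1 OR (1 OR 0)) XOR (1 AND (NOT 1 XOR 0))) -> 1
  row 22 [10110]: ((0 OR (1 OR 1)) XOR (0 AND (NOT 1 XOR 0))) -> 1
  row 23 [10111]: ((1 OR (1 OR 1)) XOR (1 AND (NOT 1 XOR 0))) -> 1
  row 24 [11000]: ((0 OR (0 OR 0)) XOR (0 AND (NOT 0 XOR 1))) -> 0
  row 25 [11001]: ((1 OR (0 OR 0)) XOR (1 AND (NOT 0 XOR 1))) -> 1
  row 26 [11010]: ((0 OR (0 OR 1)) XOR (0 AND (NOT 0 XOR 1))) -> 1
  row 27 [11011]: ((1 OR (0 OR 1)) XOR (1 AND (NOT 0 XOR 1))) -> 1
  row 28 [11100]: ((0 OR (1 OR 0)) XOR (0 AND (NOT 1 XOR 1))) -> 1
  row 29 [11101]: ((1 OR (1 OR 0)) XOR (1 AND (NOT 1 XOR 1))) -> 0
  row 30 [11110]: ((0 OR (1 OR 1)) XOR (0 AND (NOT 1 XOR 1))) -> 1
  row 31 [11111]: ((1 OR (1 OR 1)) XOR (1 AND (NOT 1 XOR 1))) -> 0
Full result column, 4 rows per line (a,b,c fixed per line; d,e runs 00..11 left to right):
  rows 0-3 [a,b,c=000]: 0010  = hex 2
  rows 4-7 [a,b,c=001]: 1111  = hex F
  rows 8-11 [a,b,c=010]: 0111  = hex 7
  rows 12-15 [a,b,c=011]: 1010  = hex A
  rows 16-19 [a,b,c=100]: 0010  = hex 2
  rows 20-23 [a,b,c=101]: 1111  = hex F
  rows 24-27 [a,b,c=110]: 0111  = hex 7
  rows 28-31 [a,b,c=111]: 1010  = hex A
Output column (row 0 .. row 31) = 00101111011110100010111101111010
Output column grouped in 4s = 0010 1111 0111 1010 0010 1111 0111 1010 = 0x2F7A2F7A
Convert to decimal digit by digit (value = value*16 + digit):
  2 -> 2
  2*16 + 15 (F) = 47
  47*16 + 7 = 759
  759*16 + 10 (A) = 12154
  12154*16 + 2 = 194466
  194466*16 + 15 (F) = 3111471
  3111471*16 + 7 = 49783543
  49783543*16 + 10 (A) = 796536698
Decimal = 796536698

796536698


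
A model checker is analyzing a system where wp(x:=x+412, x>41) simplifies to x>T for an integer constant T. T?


Formula: wp(x:=E, P) = P[E/x] (substitute E for x in postcondition)
Step 1: Postcondition: x>41
Step 2: Substitute x+412 for x: x+412>41
Step 3: Solve for x: x > 41-412 = -371

-371


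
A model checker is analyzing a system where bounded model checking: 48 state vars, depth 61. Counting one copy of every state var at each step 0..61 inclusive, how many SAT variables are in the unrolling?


BMC unrolls to depth k, creating one copy of each state var for steps 0..k.
Step count = 61 + 1 = 62 (steps 0 through 61)
Vars per step = 48
Total = 48 * 62 = 2976

2976


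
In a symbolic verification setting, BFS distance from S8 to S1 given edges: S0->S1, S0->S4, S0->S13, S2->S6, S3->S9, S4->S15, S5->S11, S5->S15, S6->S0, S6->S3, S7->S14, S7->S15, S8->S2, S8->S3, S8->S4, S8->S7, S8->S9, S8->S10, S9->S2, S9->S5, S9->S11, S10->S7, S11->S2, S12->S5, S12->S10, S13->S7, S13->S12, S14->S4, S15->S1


BFS layer-by-layer from S8:
  dist 0: {S8}
  dist 1: {S2, S3, S4, S7, S9, S10}
  dist 2: {S5, S6, S11, S14, S15}
  dist 3: {S0, S1}
  -> S1 reached at distance 3
Shortest path length = 3

3


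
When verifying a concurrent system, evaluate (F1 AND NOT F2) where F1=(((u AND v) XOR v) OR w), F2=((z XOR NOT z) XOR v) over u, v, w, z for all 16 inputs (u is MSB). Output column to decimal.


F1 = (((u AND v) XOR v) OR w)
F2 = ((z XOR NOT z) XOR v)
Counterexample to F1=>F2 is where F1=1 and F2=0.
Evaluate each row (bits = u,v,w,z, MSB first):
  row 0 [0000]: F1=0 F2=1 -> F1&~F2 -> 0
  row 1 [0001]: F1=0 F2=1 -> F1&~F2 -> 0
  row 2 [0010]: F1=1 F2=1 -> F1&~F2 -> 0
  row 3 [0011]: F1=1 F2=1 -> F1&~F2 -> 0
  row 4 [0100]: F1=1 F2=0 -> F1&~F2 -> 1
  row 5 [0101]: F1=1 F2=0 -> F1&~F2 -> 1
  row 6 [0110]: F1=1 F2=0 -> F1&~F2 -> 1
  row 7 [0111]: F1=1 F2=0 -> F1&~F2 -> 1
  row 8 [1000]: F1=0 F2=1 -> F1&~F2 -> 0
  row 9 [1001]: F1=0 F2=1 -> F1&~F2 -> 0
  row 10 [1010]: F1=1 F2=1 -> F1&~F2 -> 0
  row 11 [1011]: F1=1 F2=1 -> F1&~F2 -> 0
  row 12 [1100]: F1=0 F2=0 -> F1&~F2 -> 0
  row 13 [1101]: F1=0 F2=0 -> F1&~F2 -> 0
  row 14 [1110]: F1=1 F2=0 -> F1&~F2 -> 1
  row 15 [1111]: F1=1 F2=0 -> F1&~F2 -> 1
Full result column, 4 rows per line (u,v fixed per line; w,z runs 00..11 left to right):
  rows 0-3 [u,v=00]: 0000  = hex 0
  rows 4-7 [u,v=01]: 1111  = hex F
  rows 8-11 [u,v=10]: 0000  = hex 0
  rows 12-15 [u,v=11]: 0011  = hex 3
Counterexample vector (row 0 .. row 15) = 0000111100000011
Output column grouped in 4s = 0000 1111 0000 0011 = 0x0F03
Convert to decimal digit by digit (value = value*16 + digit):
  0 -> 0
  0*16 + 15 (F) = 15
  15*16 + 0 = 240
  240*16 + 3 = 3843
Decimal = 3843

3843


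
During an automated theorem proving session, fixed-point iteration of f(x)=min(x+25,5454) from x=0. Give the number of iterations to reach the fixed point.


Step 1: x=0, cap=5454, increment=25
Step 2: x grows by 25 each step until capped at 5454; fixed point is x=5454
Step 3: iterations = ceil(5454/25) = 219

219


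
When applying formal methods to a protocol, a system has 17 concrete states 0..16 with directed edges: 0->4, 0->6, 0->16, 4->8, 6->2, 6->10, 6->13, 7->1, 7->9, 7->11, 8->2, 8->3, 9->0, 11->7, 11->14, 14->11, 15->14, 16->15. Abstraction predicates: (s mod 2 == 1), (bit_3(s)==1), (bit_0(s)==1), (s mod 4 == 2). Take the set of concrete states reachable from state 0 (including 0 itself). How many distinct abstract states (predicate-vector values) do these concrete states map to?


BFS from 0:
Concrete reachable: {0, 1, 2, 3, 4, 6, 7, 8, 9, 10, 11, 13, 14, 15, 16}
Abstract via predicates (s mod 2 == 1), (bit_3(s)==1), (bit_0(s)==1), (s mod 4 == 2):
  (0,0,0,0) <- {0, 4, 16}
  (0,0,0,1) <- {2, 6}
  (0,1,0,0) <- {8}
  (0,1,0,1) <- {10, 14}
  (1,0,1,0) <- {1, 3, 7}
  (1,1,1,0) <- {9, 11, 13, 15}
Distinct abstract states = 6

6


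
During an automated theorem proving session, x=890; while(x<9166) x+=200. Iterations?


Step 1: x goes from 890 toward 9166 by 200; the body runs while x<9166, so iterations = ceil((bound-start)/step)
Step 2: Distance=8276
Step 3: ceil(8276/200)=42

42


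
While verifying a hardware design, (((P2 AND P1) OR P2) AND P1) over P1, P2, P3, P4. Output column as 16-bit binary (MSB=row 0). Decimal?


Formula: (((P2 AND P1) OR P2) AND P1) over P1, P2, P3, P4 (16 rows)
Evaluate each row (bits = P1,P2,P3,P4, MSB first):
  row 0 [0000]: (((0 AND 0) OR 0) AND 0) -> 0
  row 1 [0001]: (((0 AND 0) OR 0) AND 0) -> 0
  row 2 [0010]: (((0 AND 0) OR 0) AND 0) -> 0
  row 3 [0011]: (((0 AND 0) OR 0) AND 0) -> 0
  row 4 [0100]: (((1 AND 0) OR 1) AND 0) -> 0
  row 5 [0101]: (((1 AND 0) OR 1) AND 0) -> 0
  row 6 [0110]: (((1 AND 0) OR 1) AND 0) -> 0
  row 7 [0111]: (((1 AND 0) OR 1) AND 0) -> 0
  row 8 [1000]: (((0 AND 1) OR 0) AND 1) -> 0
  row 9 [1001]: (((0 AND 1) OR 0) AND 1) -> 0
  row 10 [1010]: (((0 AND 1) OR 0) AND 1) -> 0
  row 11 [1011]: (((0 AND 1) OR 0) AND 1) -> 0
  row 12 [1100]: (((1 AND 1) OR 1) AND 1) -> 1
  row 13 [1101]: (((1 AND 1) OR 1) AND 1) -> 1
  row 14 [1110]: (((1 AND 1) OR 1) AND 1) -> 1
  row 15 [1111]: (((1 AND 1) OR 1) AND 1) -> 1
Full result column, 4 rows per line (P1,P2 fixed per line; P3,P4 runs 00..11 left to right):
  rows 0-3 [P1,P2=00]: 0000  = hex 0
  rows 4-7 [P1,P2=01]: 0000  = hex 0
  rows 8-11 [P1,P2=10]: 0000  = hex 0
  rows 12-15 [P1,P2=11]: 1111  = hex F
Output column (row 0 .. row 15) = 0000000000001111
Output column grouped in 4s = 0000 0000 0000 1111 = 0x000F
Convert to decimal digit by digit (value = value*16 + digit):
  0 -> 0
  0*16 + 0 = 0
  0*16 + 0 = 0
  0*16 + 15 (F) = 15
Decimal = 15

15


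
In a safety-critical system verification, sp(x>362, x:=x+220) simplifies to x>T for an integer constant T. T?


Formula: sp(P, x:=E) = exists old_x. (x = E[old_x/x]) AND P[old_x/x] (old_x is the value of x before the assignment; eliminate old_x by solving x = E[old_x/x] for old_x)
Step 1: Precondition P: x>362, i.e. old_x > 362
Step 2: Assignment gives x = old_x + 220, so old_x = x - 220
Step 3: Substitute into P: x - 220 > 362
Step 4: Simplify: x > 362+220 = 582

582


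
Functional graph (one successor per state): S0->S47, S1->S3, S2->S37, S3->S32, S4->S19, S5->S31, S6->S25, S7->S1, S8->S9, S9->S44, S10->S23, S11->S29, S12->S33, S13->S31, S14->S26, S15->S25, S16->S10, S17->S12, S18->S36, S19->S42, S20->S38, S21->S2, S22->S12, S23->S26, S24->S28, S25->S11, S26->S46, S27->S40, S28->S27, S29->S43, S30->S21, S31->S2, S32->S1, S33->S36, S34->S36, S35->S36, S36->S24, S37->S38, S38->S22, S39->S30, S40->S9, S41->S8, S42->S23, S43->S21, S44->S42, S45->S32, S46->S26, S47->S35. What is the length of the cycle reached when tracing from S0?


Trace from S0 until a state repeats:
  S0 -> S47 -> S35 -> S36 -> S24 -> S28 -> S27 -> S40 -> S9 -> S44 -> S42 -> S23 -> S26 -> S46 -> S26
S26 first seen at step 12, revisited at step 14.
Cycle length = 14 - 12 = 2

2


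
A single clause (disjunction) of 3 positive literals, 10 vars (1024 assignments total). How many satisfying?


Step 1: Total=2^10=1024
Step 2: Unsat when all 3 false: 2^7=128
Step 3: Sat=1024-128=896

896


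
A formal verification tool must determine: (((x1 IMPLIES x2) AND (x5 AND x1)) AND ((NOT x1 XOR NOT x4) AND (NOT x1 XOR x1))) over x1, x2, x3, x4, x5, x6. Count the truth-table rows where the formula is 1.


Formula: (((x1 IMPLIES x2) AND (x5 AND x1)) AND ((NOT x1 XOR NOT x4) AND (NOT x1 XOR x1))) over 6 vars (64 rows)
Evaluate each row (x1, x2, x3, x4, x5, x6 as bits, MSB first):
  row 0 [000000]: (((0 IMPLIES 0) AND (0 AND 0)) AND ((NOT 0 XOR NOT 0) AND (NOT 0 XOR 0))) -> 0
  row 1 [000001]: (((0 IMPLIES 0) AND (0 AND 0)) AND ((NOT 0 XOR NOT 0) AND (NOT 0 XOR 0))) -> 0
  row 2 [000010]: (((0 IMPLIES 0) AND (1 AND 0)) AND ((NOT 0 XOR NOT 0) AND (NOT 0 XOR 0))) -> 0
  row 3 [000011]: (((0 IMPLIES 0) AND (1 AND 0)) AND ((NOT 0 XOR NOT 0) AND (NOT 0 XOR 0))) -> 0
  row 4 [000100]: (((0 IMPLIES 0) AND (0 AND 0)) AND ((NOT 0 XOR NOT 1) AND (NOT 0 XOR 0))) -> 0
  (every remaining row is evaluated the same way; all 64 results are listed next)
Full result column, 8 rows per line (x1,x2,x3 fixed per line; x4,x5,x6 runs 000..111 left to right):
  rows 0-7 [x1,x2,x3=000]: 00000000  (ones: 0)
  rows 8-15 [x1,x2,x3=001]: 00000000  (ones: 0)
  rows 16-23 [x1,x2,x3=010]: 00000000  (ones: 0)
  rows 24-31 [x1,x2,x3=011]: 00000000  (ones: 0)
  rows 32-39 [x1,x2,x3=100]: 00000000  (ones: 0)
  rows 40-47 [x1,x2,x3=101]: 00000000  (ones: 0)
  rows 48-55 [x1,x2,x3=110]: 00110000  (ones: 2)
  rows 56-63 [x1,x2,x3=111]: 00110000  (ones: 2)
Count of 1-rows = 0+0+0+0+0+0+2+2 = 4

4


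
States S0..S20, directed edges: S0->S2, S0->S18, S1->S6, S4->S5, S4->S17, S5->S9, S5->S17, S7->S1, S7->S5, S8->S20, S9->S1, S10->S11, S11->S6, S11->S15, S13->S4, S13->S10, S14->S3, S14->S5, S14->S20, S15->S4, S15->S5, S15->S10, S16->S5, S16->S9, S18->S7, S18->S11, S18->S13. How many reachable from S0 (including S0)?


BFS from S0:
  layer 0: {S0}
  layer 1: {S2, S18}
  layer 2: {S7, S11, S13}
  layer 3: {S1, S4, S5, S6, S10, S15}
  layer 4: {S9, S17}
Reachable set: {S0, S1, S2, S4, S5, S6, S7, S9, S10, S11, S13, S15, S17, S18}
Count = 14

14


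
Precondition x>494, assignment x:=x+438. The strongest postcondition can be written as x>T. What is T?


Formula: sp(P, x:=E) = exists old_x. (x = E[old_x/x]) AND P[old_x/x] (old_x is the value of x before the assignment; eliminate old_x by solving x = E[old_x/x] for old_x)
Step 1: Precondition P: x>494, i.e. old_x > 494
Step 2: Assignment gives x = old_x + 438, so old_x = x - 438
Step 3: Substitute into P: x - 438 > 494
Step 4: Simplify: x > 494+438 = 932

932


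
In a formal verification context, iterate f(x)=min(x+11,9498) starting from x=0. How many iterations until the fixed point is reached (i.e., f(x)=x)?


Step 1: x=0, cap=9498, increment=11
Step 2: x grows by 11 each step until capped at 9498; fixed point is x=9498
Step 3: iterations = ceil(9498/11) = 864

864


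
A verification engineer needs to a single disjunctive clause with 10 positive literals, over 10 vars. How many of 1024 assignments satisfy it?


Step 1: Total=2^10=1024
Step 2: Unsat when all 10 false: 2^0=1
Step 3: Sat=1024-1=1023

1023


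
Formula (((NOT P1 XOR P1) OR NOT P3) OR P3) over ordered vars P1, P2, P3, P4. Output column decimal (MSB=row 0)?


Formula: (((NOT P1 XOR P1) OR NOT P3) OR P3) over P1, P2, P3, P4 (16 rows)
Evaluate each row (bits = P1,P2,P3,P4, MSB first):
  row 0 [0000]: (((NOT 0 XOR 0) OR NOT 0) OR 0) -> 1
  row 1 [0001]: (((NOT 0 XOR 0) OR NOT 0) OR 0) -> 1
  row 2 [0010]: (((NOT 0 XOR 0) OR NOT 1) OR 1) -> 1
  row 3 [0011]: (((NOT 0 XOR 0) OR NOT 1) OR 1) -> 1
  row 4 [0100]: (((NOT 0 XOR 0) OR NOT 0) OR 0) -> 1
  row 5 [0101]: (((NOT 0 XOR 0) OR NOT 0) OR 0) -> 1
  row 6 [0110]: (((NOT 0 XOR 0) OR NOT 1) OR 1) -> 1
  row 7 [0111]: (((NOT 0 XOR 0) OR NOT 1) OR 1) -> 1
  row 8 [1000]: (((NOT 1 XOR 1) OR NOT 0) OR 0) -> 1
  row 9 [1001]: (((NOT 1 XOR 1) OR NOT 0) OR 0) -> 1
  row 10 [1010]: (((NOT 1 XOR 1) OR NOT 1) OR 1) -> 1
  row 11 [1011]: (((NOT 1 XOR 1) OR NOT 1) OR 1) -> 1
  row 12 [1100]: (((NOT 1 XOR 1) OR NOT 0) OR 0) -> 1
  row 13 [1101]: (((NOT 1 XOR 1) OR NOT 0) OR 0) -> 1
  row 14 [1110]: (((NOT 1 XOR 1) OR NOT 1) OR 1) -> 1
  row 15 [1111]: (((NOT 1 XOR 1) OR NOT 1) OR 1) -> 1
Full result column, 4 rows per line (P1,P2 fixed per line; P3,P4 runs 00..11 left to right):
  rows 0-3 [P1,P2=00]: 1111  = hex F
  rows 4-7 [P1,P2=01]: 1111  = hex F
  rows 8-11 [P1,P2=10]: 1111  = hex F
  rows 12-15 [P1,P2=11]: 1111  = hex F
Output column (row 0 .. row 15) = 1111111111111111
Output column grouped in 4s = 1111 1111 1111 1111 = 0xFFFF
Convert to decimal digit by digit (value = value*16 + digit):
  F -> 15
  15*16 + 15 (F) = 255
  255*16 + 15 (F) = 4095
  4095*16 + 15 (F) = 65535
Decimal = 65535

65535


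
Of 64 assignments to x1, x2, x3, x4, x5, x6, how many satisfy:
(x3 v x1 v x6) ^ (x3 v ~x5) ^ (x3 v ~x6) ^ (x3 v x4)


CNF with 4 clauses over 6 vars (64 assignments).
An assignment satisfies CNF iff every clause has >=1 true literal.
Check each row (bits = x1,x2,x3,x4,x5,x6; clause T/F shown):
  row 0 [000000]: clauses=FTTF -> 0
  row 1 [000001]: clauses=TTFF -> 0
  row 2 [000010]: clauses=FFTF -> 0
  row 3 [000011]: clauses=TFFF -> 0
  row 4 [000100]: clauses=FTTT -> 0
  (every remaining row is evaluated the same way; all 64 results are listed next)
Full result column, 8 rows per line (x1,x2,x3 fixed per line; x4,x5,x6 runs 000..111 left to right):
  rows 0-7 [x1,x2,x3=000]: 00000000  (ones: 0)
  rows 8-15 [x1,x2,x3=001]: 11111111  (ones: 8)
  rows 16-23 [x1,x2,x3=010]: 00000000  (ones: 0)
  rows 24-31 [x1,x2,x3=011]: 11111111  (ones: 8)
  rows 32-39 [x1,x2,x3=100]: 00001000  (ones: 1)
  rows 40-47 [x1,x2,x3=101]: 11111111  (ones: 8)
  rows 48-55 [x1,x2,x3=110]: 00001000  (ones: 1)
  rows 56-63 [x1,x2,x3=111]: 11111111  (ones: 8)
Satisfying assignments = 0+8+0+8+1+8+1+8 = 34

34


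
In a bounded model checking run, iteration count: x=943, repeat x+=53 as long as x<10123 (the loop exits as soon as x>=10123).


Step 1: x goes from 943 toward 10123 by 53; the body runs while x<10123, so iterations = ceil((bound-start)/step)
Step 2: Distance=9180
Step 3: ceil(9180/53)=174

174


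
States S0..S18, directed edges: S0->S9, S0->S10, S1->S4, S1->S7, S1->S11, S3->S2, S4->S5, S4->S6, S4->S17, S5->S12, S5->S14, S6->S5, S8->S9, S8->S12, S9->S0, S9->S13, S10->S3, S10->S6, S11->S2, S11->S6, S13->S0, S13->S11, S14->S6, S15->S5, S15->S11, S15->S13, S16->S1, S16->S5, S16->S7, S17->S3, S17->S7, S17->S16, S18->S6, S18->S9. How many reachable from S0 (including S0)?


BFS from S0:
  layer 0: {S0}
  layer 1: {S9, S10}
  layer 2: {S3, S6, S13}
  layer 3: {S2, S5, S11}
  layer 4: {S12, S14}
Reachable set: {S0, S2, S3, S5, S6, S9, S10, S11, S12, S13, S14}
Count = 11

11


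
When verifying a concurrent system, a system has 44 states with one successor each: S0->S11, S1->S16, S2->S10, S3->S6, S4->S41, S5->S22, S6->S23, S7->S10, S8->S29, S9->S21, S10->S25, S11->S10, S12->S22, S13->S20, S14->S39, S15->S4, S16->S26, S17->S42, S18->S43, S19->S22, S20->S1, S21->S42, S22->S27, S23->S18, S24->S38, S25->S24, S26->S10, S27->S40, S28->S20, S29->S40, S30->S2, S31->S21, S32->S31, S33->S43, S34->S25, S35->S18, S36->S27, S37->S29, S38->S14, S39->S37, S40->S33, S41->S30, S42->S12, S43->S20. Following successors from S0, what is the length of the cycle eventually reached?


Trace from S0 until a state repeats:
  S0 -> S11 -> S10 -> S25 -> S24 -> S38 -> S14 -> S39 -> S37 -> S29 -> S40 -> S33 -> S43 -> S20 -> S1 -> S16 -> S26 -> S10
S10 first seen at step 2, revisited at step 17.
Cycle length = 17 - 2 = 15

15


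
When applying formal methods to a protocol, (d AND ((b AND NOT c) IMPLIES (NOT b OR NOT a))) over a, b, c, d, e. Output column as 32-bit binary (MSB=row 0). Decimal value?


Formula: (d AND ((b AND NOT c) IMPLIES (NOT b OR NOT a))) over a, b, c, d, e (32 rows)
Evaluate each row (bits = a,b,c,d,e, MSB first):
  row 0 [00000]: (0 AND ((0 AND NOT 0) IMPLIES (NOT 0 OR NOT 0))) -> 0
  row 1 [00001]: (0 AND ((0 AND NOT 0) IMPLIES (NOT 0 OR NOT 0))) -> 0
  row 2 [00010]: (1 AND ((0 AND NOT 0) IMPLIES (NOT 0 OR NOT 0))) -> 1
  row 3 [00011]: (1 AND ((0 AND NOT 0) IMPLIES (NOT 0 OR NOT 0))) -> 1
  row 4 [00100]: (0 AND ((0 AND NOT 1) IMPLIES (NOT 0 OR NOT 0))) -> 0
  row 5 [00101]: (0 AND ((0 AND NOT 1) IMPLIES (NOT 0 OR NOT 0))) -> 0
  row 6 [00110]: (1 AND ((0 AND NOT 1) IMPLIES (NOT 0 OR NOT 0))) -> 1
  row 7 [00111]: (1 AND ((0 AND NOT 1) IMPLIES (NOT 0 OR NOT 0))) -> 1
  row 8 [01000]: (0 AND ((1 AND NOT 0) IMPLIES (NOT 1 OR NOT 0))) -> 0
  row 9 [01001]: (0 AND ((1 AND NOT 0) IMPLIES (NOT 1 OR NOT 0))) -> 0
  row 10 [01010]: (1 AND ((1 AND NOT 0) IMPLIES (NOT 1 OR NOT 0))) -> 1
  row 11 [01011]: (1 AND ((1 AND NOT 0) IMPLIES (NOT 1 OR NOT 0))) -> 1
  row 12 [01100]: (0 AND ((1 AND NOT 1) IMPLIES (NOT 1 OR NOT 0))) -> 0
  row 13 [01101]: (0 AND ((1 AND NOT 1) IMPLIES (NOT 1 OR NOT 0))) -> 0
  row 14 [01110]: (1 AND ((1 AND NOT 1) IMPLIES (NOT 1 OR NOT 0))) -> 1
  row 15 [01111]: (1 AND ((1 AND NOT 1) IMPLIES (NOT 1 OR NOT 0))) -> 1
  row 16 [10000]: (0 AND ((0 AND NOT 0) IMPLIES (NOT 0 OR NOT 1))) -> 0
  row 17 [10001]: (0 AND ((0 AND NOT 0) IMPLIES (NOT 0 OR NOT 1))) -> 0
  row 18 [10010]: (1 AND ((0 AND NOT 0) IMPLIES (NOT 0 OR NOT 1))) -> 1
  row 19 [10011]: (1 AND ((0 AND NOT 0) IMPLIES (NOT 0 OR NOT 1))) -> 1
  row 20 [10100]: (0 AND ((0 AND NOT 1) IMPLIES (NOT 0 OR NOT 1))) -> 0
  row 21 [10101]: (0 AND ((0 AND NOT 1) IMPLIES (NOT 0 OR NOT 1))) -> 0
  row 22 [10110]: (1 AND ((0 AND NOT 1) IMPLIES (NOT 0 OR NOT 1))) -> 1
  row 23 [10111]: (1 AND ((0 AND NOT 1) IMPLIES (NOT 0 OR NOT 1))) -> 1
  row 24 [11000]: (0 AND ((1 AND NOT 0) IMPLIES (NOT 1 OR NOT 1))) -> 0
  row 25 [11001]: (0 AND ((1 AND NOT 0) IMPLIES (NOT 1 OR NOT 1))) -> 0
  row 26 [11010]: (1 AND ((1 AND NOT 0) IMPLIES (NOT 1 OR NOT 1))) -> 0
  row 27 [11011]: (1 AND ((1 AND NOT 0) IMPLIES (NOT 1 OR NOT 1))) -> 0
  row 28 [11100]: (0 AND ((1 AND NOT 1) IMPLIES (NOT 1 OR NOT 1))) -> 0
  row 29 [11101]: (0 AND ((1 AND NOT 1) IMPLIES (NOT 1 OR NOT 1))) -> 0
  row 30 [11110]: (1 AND ((1 AND NOT 1) IMPLIES (NOT 1 OR NOT 1))) -> 1
  row 31 [11111]: (1 AND ((1 AND NOT 1) IMPLIES (NOT 1 OR NOT 1))) -> 1
Full result column, 4 rows per line (a,b,c fixed per line; d,e runs 00..11 left to right):
  rows 0-3 [a,b,c=000]: 0011  = hex 3
  rows 4-7 [a,b,c=001]: 0011  = hex 3
  rows 8-11 [a,b,c=010]: 0011  = hex 3
  rows 12-15 [a,b,c=011]: 0011  = hex 3
  rows 16-19 [a,b,c=100]: 0011  = hex 3
  rows 20-23 [a,b,c=101]: 0011  = hex 3
  rows 24-27 [a,b,c=110]: 0000  = hex 0
  rows 28-31 [a,b,c=111]: 0011  = hex 3
Output column (row 0 .. row 31) = 00110011001100110011001100000011
Output column grouped in 4s = 0011 0011 0011 0011 0011 0011 0000 0011 = 0x33333303
Convert to decimal digit by digit (value = value*16 + digit):
  3 -> 3
  3*16 + 3 = 51
  51*16 + 3 = 819
  819*16 + 3 = 13107
  13107*16 + 3 = 209715
  209715*16 + 3 = 3355443
  3355443*16 + 0 = 53687088
  53687088*16 + 3 = 858993411
Decimal = 858993411

858993411


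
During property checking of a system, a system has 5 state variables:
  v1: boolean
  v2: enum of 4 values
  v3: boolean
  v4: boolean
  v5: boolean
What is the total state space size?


State space = product of domain sizes of all variables.
Domain sizes:
  v1 (boolean): 2
  v2 (enum of 4 values): 4
  v3 (boolean): 2
  v4 (boolean): 2
  v5 (boolean): 2
Product = 2 * 4 * 2 * 2 * 2 = 64

64


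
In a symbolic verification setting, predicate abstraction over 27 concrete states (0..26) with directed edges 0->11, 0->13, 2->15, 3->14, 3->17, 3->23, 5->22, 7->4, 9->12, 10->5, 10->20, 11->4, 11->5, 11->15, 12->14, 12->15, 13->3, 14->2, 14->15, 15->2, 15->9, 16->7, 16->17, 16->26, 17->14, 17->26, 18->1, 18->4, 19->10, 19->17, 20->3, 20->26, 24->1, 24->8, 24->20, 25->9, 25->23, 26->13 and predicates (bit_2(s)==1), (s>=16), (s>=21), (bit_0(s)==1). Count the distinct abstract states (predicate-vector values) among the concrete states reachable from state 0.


BFS from 0:
Concrete reachable: {0, 2, 3, 4, 5, 9, 11, 12, 13, 14, 15, 17, 22, 23, 26}
Abstract via predicates (bit_2(s)==1), (s>=16), (s>=21), (bit_0(s)==1):
  (0,0,0,0) <- {0, 2}
  (0,0,0,1) <- {3, 9, 11}
  (0,1,0,1) <- {17}
  (0,1,1,0) <- {26}
  (1,0,0,0) <- {4, 12, 14}
  (1,0,0,1) <- {5, 13, 15}
  (1,1,1,0) <- {22}
  (1,1,1,1) <- {23}
Distinct abstract states = 8

8


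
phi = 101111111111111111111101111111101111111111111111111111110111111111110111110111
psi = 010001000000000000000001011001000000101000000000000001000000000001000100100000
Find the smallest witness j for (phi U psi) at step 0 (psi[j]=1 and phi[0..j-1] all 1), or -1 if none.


(phi U psi) at 0: need smallest j with psi[j]=1 and phi[i]=1 for all i in [0,j).
Scan from step 0:
  step 0: phi=1, psi=0 -> continue
  step 1: psi=1 and phi held for [0,1) -> witness found
Witness step = 1

1


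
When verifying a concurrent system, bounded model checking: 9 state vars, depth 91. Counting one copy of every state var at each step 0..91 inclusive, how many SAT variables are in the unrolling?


BMC unrolls to depth k, creating one copy of each state var for steps 0..k.
Step count = 91 + 1 = 92 (steps 0 through 91)
Vars per step = 9
Total = 9 * 92 = 828

828


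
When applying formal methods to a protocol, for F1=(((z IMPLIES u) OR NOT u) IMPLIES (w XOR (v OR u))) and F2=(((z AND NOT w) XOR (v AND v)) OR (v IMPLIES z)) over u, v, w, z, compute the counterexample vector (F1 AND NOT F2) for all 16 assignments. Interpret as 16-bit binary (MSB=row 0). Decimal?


F1 = (((z IMPLIES u) OR NOT u) IMPLIES (w XOR (v OR u)))
F2 = (((z AND NOT w) XOR (v AND v)) OR (v IMPLIES z))
Counterexample to F1=>F2 is where F1=1 and F2=0.
Evaluate each row (bits = u,v,w,z, MSB first):
  row 0 [0000]: F1=0 F2=1 -> F1&~F2 -> 0
  row 1 [0001]: F1=0 F2=1 -> F1&~F2 -> 0
  row 2 [0010]: F1=1 F2=1 -> F1&~F2 -> 0
  row 3 [0011]: F1=1 F2=1 -> F1&~F2 -> 0
  row 4 [0100]: F1=1 F2=1 -> F1&~F2 -> 0
  row 5 [0101]: F1=1 F2=1 -> F1&~F2 -> 0
  row 6 [0110]: F1=0 F2=1 -> F1&~F2 -> 0
  row 7 [0111]: F1=0 F2=1 -> F1&~F2 -> 0
  row 8 [1000]: F1=1 F2=1 -> F1&~F2 -> 0
  row 9 [1001]: F1=1 F2=1 -> F1&~F2 -> 0
  row 10 [1010]: F1=0 F2=1 -> F1&~F2 -> 0
  row 11 [1011]: F1=0 F2=1 -> F1&~F2 -> 0
  row 12 [1100]: F1=1 F2=1 -> F1&~F2 -> 0
  row 13 [1101]: F1=1 F2=1 -> F1&~F2 -> 0
  row 14 [1110]: F1=0 F2=1 -> F1&~F2 -> 0
  row 15 [1111]: F1=0 F2=1 -> F1&~F2 -> 0
Full result column, 4 rows per line (u,v fixed per line; w,z runs 00..11 left to right):
  rows 0-3 [u,v=00]: 0000  = hex 0
  rows 4-7 [u,v=01]: 0000  = hex 0
  rows 8-11 [u,v=10]: 0000  = hex 0
  rows 12-15 [u,v=11]: 0000  = hex 0
Counterexample vector (row 0 .. row 15) = 0000000000000000
Output column grouped in 4s = 0000 0000 0000 0000 = 0x0000
Convert to decimal digit by digit (value = value*16 + digit):
  0 -> 0
  0*16 + 0 = 0
  0*16 + 0 = 0
  0*16 + 0 = 0
Decimal = 0

0


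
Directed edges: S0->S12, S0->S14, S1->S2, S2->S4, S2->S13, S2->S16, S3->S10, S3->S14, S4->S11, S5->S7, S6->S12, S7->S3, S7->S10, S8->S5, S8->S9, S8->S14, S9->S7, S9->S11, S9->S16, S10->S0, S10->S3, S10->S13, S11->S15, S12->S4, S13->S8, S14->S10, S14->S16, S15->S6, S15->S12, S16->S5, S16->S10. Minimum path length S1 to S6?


BFS layer-by-layer from S1:
  dist 0: {S1}
  dist 1: {S2}
  dist 2: {S4, S13, S16}
  dist 3: {S5, S8, S10, S11}
  dist 4: {S0, S3, S7, S9, S14, S15}
  dist 5: {S6, S12}
  -> S6 reached at distance 5
Shortest path length = 5

5


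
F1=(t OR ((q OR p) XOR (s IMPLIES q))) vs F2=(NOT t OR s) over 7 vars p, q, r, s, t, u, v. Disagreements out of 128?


F1 = (t OR ((q OR p) XOR (s IMPLIES q)))
F2 = (NOT t OR s)
Evaluate both on each of 128 rows (bits = p,q,r,s,t,u,v):
  row 0 [0000000]: F1=1 F2=1 -> 0
  row 1 [0000001]: F1=1 F2=1 -> 0
  row 2 [0000010]: F1=1 F2=1 -> 0
  row 3 [0000011]: F1=1 F2=1 -> 0
  row 4 [0000100]: F1=1 F2=0 (differ) -> 1
  (every remaining row is evaluated the same way; all 128 results are listed next)
Full result column, 8 rows per line (p,q,r,s fixed per line; t,u,v runs 000..111 left to right):
  rows 0-7 [p,q,r,s=0000]: 00001111  (ones: 4)
  rows 8-15 [p,q,r,s=0001]: 11110000  (ones: 4)
  rows 16-23 [p,q,r,s=0010]: 00001111  (ones: 4)
  rows 24-31 [p,q,r,s=0011]: 11110000  (ones: 4)
  rows 32-39 [p,q,r,s=0100]: 11111111  (ones: 8)
  rows 40-47 [p,q,r,s=0101]: 11110000  (ones: 4)
  rows 48-55 [p,q,r,s=0110]: 11111111  (ones: 8)
  rows 56-63 [p,q,r,s=0111]: 11110000  (ones: 4)
  rows 64-71 [p,q,r,s=1000]: 11111111  (ones: 8)
  rows 72-79 [p,q,r,s=1001]: 00000000  (ones: 0)
  rows 80-87 [p,q,r,s=1010]: 11111111  (ones: 8)
  rows 88-95 [p,q,r,s=1011]: 00000000  (ones: 0)
  rows 96-103 [p,q,r,s=1100]: 11111111  (ones: 8)
  rows 104-111 [p,q,r,s=1101]: 11110000  (ones: 4)
  rows 112-119 [p,q,r,s=1110]: 11111111  (ones: 8)
  rows 120-127 [p,q,r,s=1111]: 11110000  (ones: 4)
Disagreements = 4+4+4+4+8+4+8+4+8+0+8+0+8+4+8+4 = 80

80


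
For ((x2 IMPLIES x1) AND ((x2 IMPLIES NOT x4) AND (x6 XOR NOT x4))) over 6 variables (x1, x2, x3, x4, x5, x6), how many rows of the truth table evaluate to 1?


Formula: ((x2 IMPLIES x1) AND ((x2 IMPLIES NOT x4) AND (x6 XOR NOT x4))) over 6 vars (64 rows)
Evaluate each row (x1, x2, x3, x4, x5, x6 as bits, MSB first):
  row 0 [000000]: ((0 IMPLIES 0) AND ((0 IMPLIES NOT 0) AND (0 XOR NOT 0))) -> 1
  row 1 [000001]: ((0 IMPLIES 0) AND ((0 IMPLIES NOT 0) AND (1 XOR NOT 0))) -> 0
  row 2 [000010]: ((0 IMPLIES 0) AND ((0 IMPLIES NOT 0) AND (0 XOR NOT 0))) -> 1
  row 3 [000011]: ((0 IMPLIES 0) AND ((0 IMPLIES NOT 0) AND (1 XOR NOT 0))) -> 0
  row 4 [000100]: ((0 IMPLIES 0) AND ((0 IMPLIES NOT 1) AND (0 XOR NOT 1))) -> 0
  (every remaining row is evaluated the same way; all 64 results are listed next)
Full result column, 8 rows per line (x1,x2,x3 fixed per line; x4,x5,x6 runs 000..111 left to right):
  rows 0-7 [x1,x2,x3=000]: 10100101  (ones: 4)
  rows 8-15 [x1,x2,x3=001]: 10100101  (ones: 4)
  rows 16-23 [x1,x2,x3=010]: 00000000  (ones: 0)
  rows 24-31 [x1,x2,x3=011]: 00000000  (ones: 0)
  rows 32-39 [x1,x2,x3=100]: 10100101  (ones: 4)
  rows 40-47 [x1,x2,x3=101]: 10100101  (ones: 4)
  rows 48-55 [x1,x2,x3=110]: 10100000  (ones: 2)
  rows 56-63 [x1,x2,x3=111]: 10100000  (ones: 2)
Count of 1-rows = 4+4+0+0+4+4+2+2 = 20

20


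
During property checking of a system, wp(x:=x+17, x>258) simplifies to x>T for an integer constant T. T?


Formula: wp(x:=E, P) = P[E/x] (substitute E for x in postcondition)
Step 1: Postcondition: x>258
Step 2: Substitute x+17 for x: x+17>258
Step 3: Solve for x: x > 258-17 = 241

241


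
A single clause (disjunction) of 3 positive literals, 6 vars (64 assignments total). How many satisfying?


Step 1: Total=2^6=64
Step 2: Unsat when all 3 false: 2^3=8
Step 3: Sat=64-8=56

56


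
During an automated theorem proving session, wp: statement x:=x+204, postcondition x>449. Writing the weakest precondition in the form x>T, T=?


Formula: wp(x:=E, P) = P[E/x] (substitute E for x in postcondition)
Step 1: Postcondition: x>449
Step 2: Substitute x+204 for x: x+204>449
Step 3: Solve for x: x > 449-204 = 245

245


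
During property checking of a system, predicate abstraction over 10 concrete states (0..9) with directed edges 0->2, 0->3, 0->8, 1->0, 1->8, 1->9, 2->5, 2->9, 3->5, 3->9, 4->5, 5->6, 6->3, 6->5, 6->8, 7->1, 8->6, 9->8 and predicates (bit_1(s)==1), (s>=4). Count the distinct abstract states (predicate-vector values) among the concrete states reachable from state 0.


BFS from 0:
Concrete reachable: {0, 2, 3, 5, 6, 8, 9}
Abstract via predicates (bit_1(s)==1), (s>=4):
  (0,0) <- {0}
  (0,1) <- {5, 8, 9}
  (1,0) <- {2, 3}
  (1,1) <- {6}
Distinct abstract states = 4

4
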